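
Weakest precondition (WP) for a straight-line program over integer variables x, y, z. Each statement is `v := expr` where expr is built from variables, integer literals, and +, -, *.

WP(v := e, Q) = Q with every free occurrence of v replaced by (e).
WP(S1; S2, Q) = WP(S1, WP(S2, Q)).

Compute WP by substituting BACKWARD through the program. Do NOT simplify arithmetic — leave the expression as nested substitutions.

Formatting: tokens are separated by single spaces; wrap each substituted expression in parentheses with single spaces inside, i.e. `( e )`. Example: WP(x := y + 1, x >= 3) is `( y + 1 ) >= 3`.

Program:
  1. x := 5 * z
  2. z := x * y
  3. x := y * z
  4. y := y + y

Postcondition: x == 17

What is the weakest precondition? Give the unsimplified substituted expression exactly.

Answer: ( y * ( ( 5 * z ) * y ) ) == 17

Derivation:
post: x == 17
stmt 4: y := y + y  -- replace 0 occurrence(s) of y with (y + y)
  => x == 17
stmt 3: x := y * z  -- replace 1 occurrence(s) of x with (y * z)
  => ( y * z ) == 17
stmt 2: z := x * y  -- replace 1 occurrence(s) of z with (x * y)
  => ( y * ( x * y ) ) == 17
stmt 1: x := 5 * z  -- replace 1 occurrence(s) of x with (5 * z)
  => ( y * ( ( 5 * z ) * y ) ) == 17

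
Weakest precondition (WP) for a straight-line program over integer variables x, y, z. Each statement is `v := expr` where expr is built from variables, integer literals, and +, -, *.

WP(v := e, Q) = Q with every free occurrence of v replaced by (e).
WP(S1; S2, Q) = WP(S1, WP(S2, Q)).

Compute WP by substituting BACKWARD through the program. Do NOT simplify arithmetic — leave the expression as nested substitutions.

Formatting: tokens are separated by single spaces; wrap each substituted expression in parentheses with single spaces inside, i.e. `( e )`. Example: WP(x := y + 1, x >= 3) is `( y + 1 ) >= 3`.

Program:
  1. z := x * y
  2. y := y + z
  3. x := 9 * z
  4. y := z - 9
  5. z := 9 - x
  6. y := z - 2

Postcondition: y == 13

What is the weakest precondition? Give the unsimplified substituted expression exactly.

Answer: ( ( 9 - ( 9 * ( x * y ) ) ) - 2 ) == 13

Derivation:
post: y == 13
stmt 6: y := z - 2  -- replace 1 occurrence(s) of y with (z - 2)
  => ( z - 2 ) == 13
stmt 5: z := 9 - x  -- replace 1 occurrence(s) of z with (9 - x)
  => ( ( 9 - x ) - 2 ) == 13
stmt 4: y := z - 9  -- replace 0 occurrence(s) of y with (z - 9)
  => ( ( 9 - x ) - 2 ) == 13
stmt 3: x := 9 * z  -- replace 1 occurrence(s) of x with (9 * z)
  => ( ( 9 - ( 9 * z ) ) - 2 ) == 13
stmt 2: y := y + z  -- replace 0 occurrence(s) of y with (y + z)
  => ( ( 9 - ( 9 * z ) ) - 2 ) == 13
stmt 1: z := x * y  -- replace 1 occurrence(s) of z with (x * y)
  => ( ( 9 - ( 9 * ( x * y ) ) ) - 2 ) == 13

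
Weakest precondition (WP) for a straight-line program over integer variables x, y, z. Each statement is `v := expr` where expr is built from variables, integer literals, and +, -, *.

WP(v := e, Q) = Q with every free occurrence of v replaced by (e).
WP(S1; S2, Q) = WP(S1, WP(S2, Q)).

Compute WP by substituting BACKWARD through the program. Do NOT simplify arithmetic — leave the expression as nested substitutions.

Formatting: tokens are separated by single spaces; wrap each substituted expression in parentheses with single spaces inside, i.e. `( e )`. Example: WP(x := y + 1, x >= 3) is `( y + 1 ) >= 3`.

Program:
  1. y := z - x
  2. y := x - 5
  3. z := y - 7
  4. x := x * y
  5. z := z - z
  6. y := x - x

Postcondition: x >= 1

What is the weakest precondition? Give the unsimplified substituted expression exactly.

post: x >= 1
stmt 6: y := x - x  -- replace 0 occurrence(s) of y with (x - x)
  => x >= 1
stmt 5: z := z - z  -- replace 0 occurrence(s) of z with (z - z)
  => x >= 1
stmt 4: x := x * y  -- replace 1 occurrence(s) of x with (x * y)
  => ( x * y ) >= 1
stmt 3: z := y - 7  -- replace 0 occurrence(s) of z with (y - 7)
  => ( x * y ) >= 1
stmt 2: y := x - 5  -- replace 1 occurrence(s) of y with (x - 5)
  => ( x * ( x - 5 ) ) >= 1
stmt 1: y := z - x  -- replace 0 occurrence(s) of y with (z - x)
  => ( x * ( x - 5 ) ) >= 1

Answer: ( x * ( x - 5 ) ) >= 1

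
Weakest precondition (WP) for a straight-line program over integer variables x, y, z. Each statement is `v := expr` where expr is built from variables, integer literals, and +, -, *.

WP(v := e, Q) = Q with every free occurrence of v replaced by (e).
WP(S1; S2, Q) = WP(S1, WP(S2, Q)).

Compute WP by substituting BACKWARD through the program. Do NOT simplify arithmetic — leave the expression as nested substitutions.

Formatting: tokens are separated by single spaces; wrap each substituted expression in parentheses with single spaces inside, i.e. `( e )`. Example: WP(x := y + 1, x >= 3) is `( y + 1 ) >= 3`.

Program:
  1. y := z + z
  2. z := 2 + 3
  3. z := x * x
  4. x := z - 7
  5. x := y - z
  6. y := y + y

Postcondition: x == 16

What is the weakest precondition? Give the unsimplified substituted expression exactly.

Answer: ( ( z + z ) - ( x * x ) ) == 16

Derivation:
post: x == 16
stmt 6: y := y + y  -- replace 0 occurrence(s) of y with (y + y)
  => x == 16
stmt 5: x := y - z  -- replace 1 occurrence(s) of x with (y - z)
  => ( y - z ) == 16
stmt 4: x := z - 7  -- replace 0 occurrence(s) of x with (z - 7)
  => ( y - z ) == 16
stmt 3: z := x * x  -- replace 1 occurrence(s) of z with (x * x)
  => ( y - ( x * x ) ) == 16
stmt 2: z := 2 + 3  -- replace 0 occurrence(s) of z with (2 + 3)
  => ( y - ( x * x ) ) == 16
stmt 1: y := z + z  -- replace 1 occurrence(s) of y with (z + z)
  => ( ( z + z ) - ( x * x ) ) == 16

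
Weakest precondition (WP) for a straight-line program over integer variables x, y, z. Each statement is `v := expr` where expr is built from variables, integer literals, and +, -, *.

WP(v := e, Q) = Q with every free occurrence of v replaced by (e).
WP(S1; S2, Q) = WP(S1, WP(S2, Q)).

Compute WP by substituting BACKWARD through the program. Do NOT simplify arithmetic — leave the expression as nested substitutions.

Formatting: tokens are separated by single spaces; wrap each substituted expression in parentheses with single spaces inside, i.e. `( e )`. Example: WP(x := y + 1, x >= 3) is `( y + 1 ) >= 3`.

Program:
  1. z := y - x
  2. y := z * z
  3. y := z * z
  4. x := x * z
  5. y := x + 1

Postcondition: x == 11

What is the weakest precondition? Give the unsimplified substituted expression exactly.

Answer: ( x * ( y - x ) ) == 11

Derivation:
post: x == 11
stmt 5: y := x + 1  -- replace 0 occurrence(s) of y with (x + 1)
  => x == 11
stmt 4: x := x * z  -- replace 1 occurrence(s) of x with (x * z)
  => ( x * z ) == 11
stmt 3: y := z * z  -- replace 0 occurrence(s) of y with (z * z)
  => ( x * z ) == 11
stmt 2: y := z * z  -- replace 0 occurrence(s) of y with (z * z)
  => ( x * z ) == 11
stmt 1: z := y - x  -- replace 1 occurrence(s) of z with (y - x)
  => ( x * ( y - x ) ) == 11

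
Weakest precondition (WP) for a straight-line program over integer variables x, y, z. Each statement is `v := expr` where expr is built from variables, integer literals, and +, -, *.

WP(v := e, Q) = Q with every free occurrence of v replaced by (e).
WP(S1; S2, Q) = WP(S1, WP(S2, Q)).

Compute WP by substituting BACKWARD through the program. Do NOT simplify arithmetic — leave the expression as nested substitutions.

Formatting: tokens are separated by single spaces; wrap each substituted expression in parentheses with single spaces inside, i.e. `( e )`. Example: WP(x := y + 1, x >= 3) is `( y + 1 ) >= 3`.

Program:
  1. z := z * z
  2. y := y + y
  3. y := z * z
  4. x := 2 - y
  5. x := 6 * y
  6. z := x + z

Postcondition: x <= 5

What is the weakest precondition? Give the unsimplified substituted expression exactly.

Answer: ( 6 * ( ( z * z ) * ( z * z ) ) ) <= 5

Derivation:
post: x <= 5
stmt 6: z := x + z  -- replace 0 occurrence(s) of z with (x + z)
  => x <= 5
stmt 5: x := 6 * y  -- replace 1 occurrence(s) of x with (6 * y)
  => ( 6 * y ) <= 5
stmt 4: x := 2 - y  -- replace 0 occurrence(s) of x with (2 - y)
  => ( 6 * y ) <= 5
stmt 3: y := z * z  -- replace 1 occurrence(s) of y with (z * z)
  => ( 6 * ( z * z ) ) <= 5
stmt 2: y := y + y  -- replace 0 occurrence(s) of y with (y + y)
  => ( 6 * ( z * z ) ) <= 5
stmt 1: z := z * z  -- replace 2 occurrence(s) of z with (z * z)
  => ( 6 * ( ( z * z ) * ( z * z ) ) ) <= 5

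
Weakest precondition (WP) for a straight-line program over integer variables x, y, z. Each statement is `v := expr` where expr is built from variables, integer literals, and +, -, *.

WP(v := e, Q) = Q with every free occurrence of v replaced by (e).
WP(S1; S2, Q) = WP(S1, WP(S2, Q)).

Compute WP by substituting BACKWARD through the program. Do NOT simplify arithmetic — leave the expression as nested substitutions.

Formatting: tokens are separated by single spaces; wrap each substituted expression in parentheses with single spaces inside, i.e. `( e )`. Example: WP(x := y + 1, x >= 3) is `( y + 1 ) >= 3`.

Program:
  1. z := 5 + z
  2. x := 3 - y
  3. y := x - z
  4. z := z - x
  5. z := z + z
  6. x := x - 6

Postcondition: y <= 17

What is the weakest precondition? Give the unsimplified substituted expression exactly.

post: y <= 17
stmt 6: x := x - 6  -- replace 0 occurrence(s) of x with (x - 6)
  => y <= 17
stmt 5: z := z + z  -- replace 0 occurrence(s) of z with (z + z)
  => y <= 17
stmt 4: z := z - x  -- replace 0 occurrence(s) of z with (z - x)
  => y <= 17
stmt 3: y := x - z  -- replace 1 occurrence(s) of y with (x - z)
  => ( x - z ) <= 17
stmt 2: x := 3 - y  -- replace 1 occurrence(s) of x with (3 - y)
  => ( ( 3 - y ) - z ) <= 17
stmt 1: z := 5 + z  -- replace 1 occurrence(s) of z with (5 + z)
  => ( ( 3 - y ) - ( 5 + z ) ) <= 17

Answer: ( ( 3 - y ) - ( 5 + z ) ) <= 17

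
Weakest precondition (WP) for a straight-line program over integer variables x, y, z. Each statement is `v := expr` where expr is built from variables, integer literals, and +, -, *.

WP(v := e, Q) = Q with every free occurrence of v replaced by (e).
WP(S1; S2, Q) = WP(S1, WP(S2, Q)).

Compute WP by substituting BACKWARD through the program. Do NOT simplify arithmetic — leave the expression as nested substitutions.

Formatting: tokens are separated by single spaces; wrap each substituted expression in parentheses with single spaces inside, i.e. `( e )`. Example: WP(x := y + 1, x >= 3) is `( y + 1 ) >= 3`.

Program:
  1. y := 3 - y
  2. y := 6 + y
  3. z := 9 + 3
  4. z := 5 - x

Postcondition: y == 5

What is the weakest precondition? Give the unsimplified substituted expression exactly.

post: y == 5
stmt 4: z := 5 - x  -- replace 0 occurrence(s) of z with (5 - x)
  => y == 5
stmt 3: z := 9 + 3  -- replace 0 occurrence(s) of z with (9 + 3)
  => y == 5
stmt 2: y := 6 + y  -- replace 1 occurrence(s) of y with (6 + y)
  => ( 6 + y ) == 5
stmt 1: y := 3 - y  -- replace 1 occurrence(s) of y with (3 - y)
  => ( 6 + ( 3 - y ) ) == 5

Answer: ( 6 + ( 3 - y ) ) == 5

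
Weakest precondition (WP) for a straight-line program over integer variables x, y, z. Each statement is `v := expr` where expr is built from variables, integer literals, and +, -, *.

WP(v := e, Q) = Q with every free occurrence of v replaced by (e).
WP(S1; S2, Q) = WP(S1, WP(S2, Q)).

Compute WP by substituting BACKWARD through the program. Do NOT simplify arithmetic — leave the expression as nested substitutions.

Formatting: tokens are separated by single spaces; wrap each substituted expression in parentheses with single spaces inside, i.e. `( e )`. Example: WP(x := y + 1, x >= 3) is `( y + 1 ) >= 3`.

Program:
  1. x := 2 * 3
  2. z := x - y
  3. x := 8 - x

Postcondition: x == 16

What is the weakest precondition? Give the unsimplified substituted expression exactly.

Answer: ( 8 - ( 2 * 3 ) ) == 16

Derivation:
post: x == 16
stmt 3: x := 8 - x  -- replace 1 occurrence(s) of x with (8 - x)
  => ( 8 - x ) == 16
stmt 2: z := x - y  -- replace 0 occurrence(s) of z with (x - y)
  => ( 8 - x ) == 16
stmt 1: x := 2 * 3  -- replace 1 occurrence(s) of x with (2 * 3)
  => ( 8 - ( 2 * 3 ) ) == 16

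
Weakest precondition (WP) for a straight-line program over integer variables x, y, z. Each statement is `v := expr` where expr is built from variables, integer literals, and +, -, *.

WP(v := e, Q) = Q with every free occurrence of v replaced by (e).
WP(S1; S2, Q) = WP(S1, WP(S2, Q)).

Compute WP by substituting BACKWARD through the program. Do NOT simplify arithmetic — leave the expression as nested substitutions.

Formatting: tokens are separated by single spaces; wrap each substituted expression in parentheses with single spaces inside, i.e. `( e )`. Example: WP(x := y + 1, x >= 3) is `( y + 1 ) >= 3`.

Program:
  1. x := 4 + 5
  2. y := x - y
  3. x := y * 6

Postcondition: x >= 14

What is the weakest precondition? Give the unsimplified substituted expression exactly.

Answer: ( ( ( 4 + 5 ) - y ) * 6 ) >= 14

Derivation:
post: x >= 14
stmt 3: x := y * 6  -- replace 1 occurrence(s) of x with (y * 6)
  => ( y * 6 ) >= 14
stmt 2: y := x - y  -- replace 1 occurrence(s) of y with (x - y)
  => ( ( x - y ) * 6 ) >= 14
stmt 1: x := 4 + 5  -- replace 1 occurrence(s) of x with (4 + 5)
  => ( ( ( 4 + 5 ) - y ) * 6 ) >= 14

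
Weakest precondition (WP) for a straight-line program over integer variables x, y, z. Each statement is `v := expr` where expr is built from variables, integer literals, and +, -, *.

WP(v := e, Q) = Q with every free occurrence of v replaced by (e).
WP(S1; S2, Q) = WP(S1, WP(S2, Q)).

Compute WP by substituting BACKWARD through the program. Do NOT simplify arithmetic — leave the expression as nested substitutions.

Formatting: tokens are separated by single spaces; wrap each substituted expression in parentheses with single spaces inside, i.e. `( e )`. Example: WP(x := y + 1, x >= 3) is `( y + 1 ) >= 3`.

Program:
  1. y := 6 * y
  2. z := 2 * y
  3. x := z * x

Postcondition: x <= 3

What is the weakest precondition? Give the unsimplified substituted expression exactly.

post: x <= 3
stmt 3: x := z * x  -- replace 1 occurrence(s) of x with (z * x)
  => ( z * x ) <= 3
stmt 2: z := 2 * y  -- replace 1 occurrence(s) of z with (2 * y)
  => ( ( 2 * y ) * x ) <= 3
stmt 1: y := 6 * y  -- replace 1 occurrence(s) of y with (6 * y)
  => ( ( 2 * ( 6 * y ) ) * x ) <= 3

Answer: ( ( 2 * ( 6 * y ) ) * x ) <= 3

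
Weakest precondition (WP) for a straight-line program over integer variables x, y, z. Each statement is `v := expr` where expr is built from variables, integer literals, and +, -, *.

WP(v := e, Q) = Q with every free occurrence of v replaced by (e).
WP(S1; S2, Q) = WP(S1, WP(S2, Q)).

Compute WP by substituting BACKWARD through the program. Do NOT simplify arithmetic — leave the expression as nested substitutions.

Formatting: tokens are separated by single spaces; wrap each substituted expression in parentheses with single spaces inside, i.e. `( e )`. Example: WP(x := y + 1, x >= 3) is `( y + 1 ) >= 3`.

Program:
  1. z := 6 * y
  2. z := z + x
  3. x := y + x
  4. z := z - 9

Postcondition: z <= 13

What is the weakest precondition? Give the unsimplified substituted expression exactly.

post: z <= 13
stmt 4: z := z - 9  -- replace 1 occurrence(s) of z with (z - 9)
  => ( z - 9 ) <= 13
stmt 3: x := y + x  -- replace 0 occurrence(s) of x with (y + x)
  => ( z - 9 ) <= 13
stmt 2: z := z + x  -- replace 1 occurrence(s) of z with (z + x)
  => ( ( z + x ) - 9 ) <= 13
stmt 1: z := 6 * y  -- replace 1 occurrence(s) of z with (6 * y)
  => ( ( ( 6 * y ) + x ) - 9 ) <= 13

Answer: ( ( ( 6 * y ) + x ) - 9 ) <= 13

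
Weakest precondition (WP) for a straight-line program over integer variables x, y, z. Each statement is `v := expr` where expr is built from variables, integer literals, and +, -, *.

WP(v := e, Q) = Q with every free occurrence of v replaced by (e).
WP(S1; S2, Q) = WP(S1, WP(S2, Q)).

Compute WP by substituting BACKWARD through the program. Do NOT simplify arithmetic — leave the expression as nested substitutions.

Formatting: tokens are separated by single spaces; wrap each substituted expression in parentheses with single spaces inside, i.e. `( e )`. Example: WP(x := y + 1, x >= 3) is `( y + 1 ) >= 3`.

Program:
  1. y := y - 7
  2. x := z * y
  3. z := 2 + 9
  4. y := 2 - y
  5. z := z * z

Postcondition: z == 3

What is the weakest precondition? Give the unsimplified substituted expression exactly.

Answer: ( ( 2 + 9 ) * ( 2 + 9 ) ) == 3

Derivation:
post: z == 3
stmt 5: z := z * z  -- replace 1 occurrence(s) of z with (z * z)
  => ( z * z ) == 3
stmt 4: y := 2 - y  -- replace 0 occurrence(s) of y with (2 - y)
  => ( z * z ) == 3
stmt 3: z := 2 + 9  -- replace 2 occurrence(s) of z with (2 + 9)
  => ( ( 2 + 9 ) * ( 2 + 9 ) ) == 3
stmt 2: x := z * y  -- replace 0 occurrence(s) of x with (z * y)
  => ( ( 2 + 9 ) * ( 2 + 9 ) ) == 3
stmt 1: y := y - 7  -- replace 0 occurrence(s) of y with (y - 7)
  => ( ( 2 + 9 ) * ( 2 + 9 ) ) == 3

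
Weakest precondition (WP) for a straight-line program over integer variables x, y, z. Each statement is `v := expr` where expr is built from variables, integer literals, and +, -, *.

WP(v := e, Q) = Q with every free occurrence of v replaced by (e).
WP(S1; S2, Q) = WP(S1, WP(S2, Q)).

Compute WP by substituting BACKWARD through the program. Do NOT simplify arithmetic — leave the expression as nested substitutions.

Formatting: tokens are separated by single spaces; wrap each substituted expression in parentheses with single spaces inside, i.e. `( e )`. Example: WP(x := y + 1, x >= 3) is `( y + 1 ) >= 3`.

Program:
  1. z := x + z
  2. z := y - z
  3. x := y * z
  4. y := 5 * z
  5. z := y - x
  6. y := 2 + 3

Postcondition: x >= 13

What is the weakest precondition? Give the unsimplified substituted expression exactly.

post: x >= 13
stmt 6: y := 2 + 3  -- replace 0 occurrence(s) of y with (2 + 3)
  => x >= 13
stmt 5: z := y - x  -- replace 0 occurrence(s) of z with (y - x)
  => x >= 13
stmt 4: y := 5 * z  -- replace 0 occurrence(s) of y with (5 * z)
  => x >= 13
stmt 3: x := y * z  -- replace 1 occurrence(s) of x with (y * z)
  => ( y * z ) >= 13
stmt 2: z := y - z  -- replace 1 occurrence(s) of z with (y - z)
  => ( y * ( y - z ) ) >= 13
stmt 1: z := x + z  -- replace 1 occurrence(s) of z with (x + z)
  => ( y * ( y - ( x + z ) ) ) >= 13

Answer: ( y * ( y - ( x + z ) ) ) >= 13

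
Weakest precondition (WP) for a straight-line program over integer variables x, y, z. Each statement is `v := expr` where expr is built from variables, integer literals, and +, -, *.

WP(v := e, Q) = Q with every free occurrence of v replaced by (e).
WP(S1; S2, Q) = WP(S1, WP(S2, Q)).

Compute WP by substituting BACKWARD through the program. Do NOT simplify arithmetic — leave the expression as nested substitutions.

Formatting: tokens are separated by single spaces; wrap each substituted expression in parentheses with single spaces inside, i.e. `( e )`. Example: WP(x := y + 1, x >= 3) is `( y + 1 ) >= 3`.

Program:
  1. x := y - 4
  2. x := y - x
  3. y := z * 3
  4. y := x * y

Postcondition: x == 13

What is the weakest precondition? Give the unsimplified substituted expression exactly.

post: x == 13
stmt 4: y := x * y  -- replace 0 occurrence(s) of y with (x * y)
  => x == 13
stmt 3: y := z * 3  -- replace 0 occurrence(s) of y with (z * 3)
  => x == 13
stmt 2: x := y - x  -- replace 1 occurrence(s) of x with (y - x)
  => ( y - x ) == 13
stmt 1: x := y - 4  -- replace 1 occurrence(s) of x with (y - 4)
  => ( y - ( y - 4 ) ) == 13

Answer: ( y - ( y - 4 ) ) == 13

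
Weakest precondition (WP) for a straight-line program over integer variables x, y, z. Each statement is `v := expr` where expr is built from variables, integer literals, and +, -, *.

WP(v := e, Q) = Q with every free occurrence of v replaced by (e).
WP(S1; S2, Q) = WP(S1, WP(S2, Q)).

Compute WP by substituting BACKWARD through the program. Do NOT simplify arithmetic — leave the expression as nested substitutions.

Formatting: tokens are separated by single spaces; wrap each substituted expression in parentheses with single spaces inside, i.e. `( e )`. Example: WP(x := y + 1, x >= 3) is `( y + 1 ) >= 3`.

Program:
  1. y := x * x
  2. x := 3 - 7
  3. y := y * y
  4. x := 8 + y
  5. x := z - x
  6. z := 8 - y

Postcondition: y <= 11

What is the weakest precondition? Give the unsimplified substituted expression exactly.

post: y <= 11
stmt 6: z := 8 - y  -- replace 0 occurrence(s) of z with (8 - y)
  => y <= 11
stmt 5: x := z - x  -- replace 0 occurrence(s) of x with (z - x)
  => y <= 11
stmt 4: x := 8 + y  -- replace 0 occurrence(s) of x with (8 + y)
  => y <= 11
stmt 3: y := y * y  -- replace 1 occurrence(s) of y with (y * y)
  => ( y * y ) <= 11
stmt 2: x := 3 - 7  -- replace 0 occurrence(s) of x with (3 - 7)
  => ( y * y ) <= 11
stmt 1: y := x * x  -- replace 2 occurrence(s) of y with (x * x)
  => ( ( x * x ) * ( x * x ) ) <= 11

Answer: ( ( x * x ) * ( x * x ) ) <= 11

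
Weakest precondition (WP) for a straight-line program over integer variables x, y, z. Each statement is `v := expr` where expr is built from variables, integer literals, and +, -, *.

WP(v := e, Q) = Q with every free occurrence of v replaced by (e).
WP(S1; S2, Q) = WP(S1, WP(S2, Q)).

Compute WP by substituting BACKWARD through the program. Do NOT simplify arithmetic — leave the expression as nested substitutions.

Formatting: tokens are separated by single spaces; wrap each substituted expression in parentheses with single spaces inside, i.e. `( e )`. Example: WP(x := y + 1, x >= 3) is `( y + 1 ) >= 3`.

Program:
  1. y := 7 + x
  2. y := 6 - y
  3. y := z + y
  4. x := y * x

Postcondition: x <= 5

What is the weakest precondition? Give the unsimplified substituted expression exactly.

post: x <= 5
stmt 4: x := y * x  -- replace 1 occurrence(s) of x with (y * x)
  => ( y * x ) <= 5
stmt 3: y := z + y  -- replace 1 occurrence(s) of y with (z + y)
  => ( ( z + y ) * x ) <= 5
stmt 2: y := 6 - y  -- replace 1 occurrence(s) of y with (6 - y)
  => ( ( z + ( 6 - y ) ) * x ) <= 5
stmt 1: y := 7 + x  -- replace 1 occurrence(s) of y with (7 + x)
  => ( ( z + ( 6 - ( 7 + x ) ) ) * x ) <= 5

Answer: ( ( z + ( 6 - ( 7 + x ) ) ) * x ) <= 5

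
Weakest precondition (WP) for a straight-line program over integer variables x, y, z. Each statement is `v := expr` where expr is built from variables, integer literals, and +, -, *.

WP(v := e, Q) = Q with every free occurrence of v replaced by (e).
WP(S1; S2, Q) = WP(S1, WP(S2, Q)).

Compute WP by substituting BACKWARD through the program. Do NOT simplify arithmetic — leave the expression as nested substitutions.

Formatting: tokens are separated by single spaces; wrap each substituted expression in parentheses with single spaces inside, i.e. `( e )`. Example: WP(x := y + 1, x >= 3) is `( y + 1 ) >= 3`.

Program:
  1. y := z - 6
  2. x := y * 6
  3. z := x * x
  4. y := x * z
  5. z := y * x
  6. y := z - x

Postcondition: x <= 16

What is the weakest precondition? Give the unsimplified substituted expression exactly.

Answer: ( ( z - 6 ) * 6 ) <= 16

Derivation:
post: x <= 16
stmt 6: y := z - x  -- replace 0 occurrence(s) of y with (z - x)
  => x <= 16
stmt 5: z := y * x  -- replace 0 occurrence(s) of z with (y * x)
  => x <= 16
stmt 4: y := x * z  -- replace 0 occurrence(s) of y with (x * z)
  => x <= 16
stmt 3: z := x * x  -- replace 0 occurrence(s) of z with (x * x)
  => x <= 16
stmt 2: x := y * 6  -- replace 1 occurrence(s) of x with (y * 6)
  => ( y * 6 ) <= 16
stmt 1: y := z - 6  -- replace 1 occurrence(s) of y with (z - 6)
  => ( ( z - 6 ) * 6 ) <= 16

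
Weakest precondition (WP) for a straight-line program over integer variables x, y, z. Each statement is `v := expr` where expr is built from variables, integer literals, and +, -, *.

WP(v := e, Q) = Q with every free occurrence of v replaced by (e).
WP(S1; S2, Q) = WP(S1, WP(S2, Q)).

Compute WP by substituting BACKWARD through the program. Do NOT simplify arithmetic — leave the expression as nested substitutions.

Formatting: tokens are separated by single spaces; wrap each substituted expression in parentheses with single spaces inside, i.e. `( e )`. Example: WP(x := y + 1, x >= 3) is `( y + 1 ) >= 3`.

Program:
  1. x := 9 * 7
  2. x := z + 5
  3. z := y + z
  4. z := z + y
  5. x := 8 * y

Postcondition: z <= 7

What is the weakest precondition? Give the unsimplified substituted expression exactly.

post: z <= 7
stmt 5: x := 8 * y  -- replace 0 occurrence(s) of x with (8 * y)
  => z <= 7
stmt 4: z := z + y  -- replace 1 occurrence(s) of z with (z + y)
  => ( z + y ) <= 7
stmt 3: z := y + z  -- replace 1 occurrence(s) of z with (y + z)
  => ( ( y + z ) + y ) <= 7
stmt 2: x := z + 5  -- replace 0 occurrence(s) of x with (z + 5)
  => ( ( y + z ) + y ) <= 7
stmt 1: x := 9 * 7  -- replace 0 occurrence(s) of x with (9 * 7)
  => ( ( y + z ) + y ) <= 7

Answer: ( ( y + z ) + y ) <= 7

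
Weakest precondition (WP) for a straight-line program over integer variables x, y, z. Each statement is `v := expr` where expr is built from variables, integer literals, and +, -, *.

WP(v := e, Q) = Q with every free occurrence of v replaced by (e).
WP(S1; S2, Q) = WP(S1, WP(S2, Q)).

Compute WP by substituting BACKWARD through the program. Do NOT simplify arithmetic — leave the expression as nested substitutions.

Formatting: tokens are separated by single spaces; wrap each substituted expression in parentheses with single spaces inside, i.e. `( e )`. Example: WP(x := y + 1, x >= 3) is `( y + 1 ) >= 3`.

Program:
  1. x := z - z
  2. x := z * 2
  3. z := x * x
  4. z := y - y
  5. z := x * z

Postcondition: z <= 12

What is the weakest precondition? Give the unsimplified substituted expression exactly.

post: z <= 12
stmt 5: z := x * z  -- replace 1 occurrence(s) of z with (x * z)
  => ( x * z ) <= 12
stmt 4: z := y - y  -- replace 1 occurrence(s) of z with (y - y)
  => ( x * ( y - y ) ) <= 12
stmt 3: z := x * x  -- replace 0 occurrence(s) of z with (x * x)
  => ( x * ( y - y ) ) <= 12
stmt 2: x := z * 2  -- replace 1 occurrence(s) of x with (z * 2)
  => ( ( z * 2 ) * ( y - y ) ) <= 12
stmt 1: x := z - z  -- replace 0 occurrence(s) of x with (z - z)
  => ( ( z * 2 ) * ( y - y ) ) <= 12

Answer: ( ( z * 2 ) * ( y - y ) ) <= 12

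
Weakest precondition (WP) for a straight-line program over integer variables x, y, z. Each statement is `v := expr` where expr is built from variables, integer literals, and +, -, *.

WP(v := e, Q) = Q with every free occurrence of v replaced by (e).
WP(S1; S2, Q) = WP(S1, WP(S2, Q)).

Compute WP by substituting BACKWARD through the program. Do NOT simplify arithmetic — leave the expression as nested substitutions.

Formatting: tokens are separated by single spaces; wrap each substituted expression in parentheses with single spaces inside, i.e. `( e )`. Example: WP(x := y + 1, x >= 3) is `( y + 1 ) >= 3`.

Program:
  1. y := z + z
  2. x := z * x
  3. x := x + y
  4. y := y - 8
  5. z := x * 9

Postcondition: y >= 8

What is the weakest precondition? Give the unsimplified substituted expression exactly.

post: y >= 8
stmt 5: z := x * 9  -- replace 0 occurrence(s) of z with (x * 9)
  => y >= 8
stmt 4: y := y - 8  -- replace 1 occurrence(s) of y with (y - 8)
  => ( y - 8 ) >= 8
stmt 3: x := x + y  -- replace 0 occurrence(s) of x with (x + y)
  => ( y - 8 ) >= 8
stmt 2: x := z * x  -- replace 0 occurrence(s) of x with (z * x)
  => ( y - 8 ) >= 8
stmt 1: y := z + z  -- replace 1 occurrence(s) of y with (z + z)
  => ( ( z + z ) - 8 ) >= 8

Answer: ( ( z + z ) - 8 ) >= 8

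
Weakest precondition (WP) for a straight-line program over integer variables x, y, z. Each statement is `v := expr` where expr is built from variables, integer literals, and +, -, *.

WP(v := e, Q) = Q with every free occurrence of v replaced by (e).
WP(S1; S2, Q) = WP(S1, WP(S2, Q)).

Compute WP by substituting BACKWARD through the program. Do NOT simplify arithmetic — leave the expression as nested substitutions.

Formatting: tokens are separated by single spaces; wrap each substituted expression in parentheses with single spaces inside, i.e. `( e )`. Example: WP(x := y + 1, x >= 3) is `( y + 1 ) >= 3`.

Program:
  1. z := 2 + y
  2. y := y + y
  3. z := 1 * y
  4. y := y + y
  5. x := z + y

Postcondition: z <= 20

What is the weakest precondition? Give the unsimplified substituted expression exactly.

Answer: ( 1 * ( y + y ) ) <= 20

Derivation:
post: z <= 20
stmt 5: x := z + y  -- replace 0 occurrence(s) of x with (z + y)
  => z <= 20
stmt 4: y := y + y  -- replace 0 occurrence(s) of y with (y + y)
  => z <= 20
stmt 3: z := 1 * y  -- replace 1 occurrence(s) of z with (1 * y)
  => ( 1 * y ) <= 20
stmt 2: y := y + y  -- replace 1 occurrence(s) of y with (y + y)
  => ( 1 * ( y + y ) ) <= 20
stmt 1: z := 2 + y  -- replace 0 occurrence(s) of z with (2 + y)
  => ( 1 * ( y + y ) ) <= 20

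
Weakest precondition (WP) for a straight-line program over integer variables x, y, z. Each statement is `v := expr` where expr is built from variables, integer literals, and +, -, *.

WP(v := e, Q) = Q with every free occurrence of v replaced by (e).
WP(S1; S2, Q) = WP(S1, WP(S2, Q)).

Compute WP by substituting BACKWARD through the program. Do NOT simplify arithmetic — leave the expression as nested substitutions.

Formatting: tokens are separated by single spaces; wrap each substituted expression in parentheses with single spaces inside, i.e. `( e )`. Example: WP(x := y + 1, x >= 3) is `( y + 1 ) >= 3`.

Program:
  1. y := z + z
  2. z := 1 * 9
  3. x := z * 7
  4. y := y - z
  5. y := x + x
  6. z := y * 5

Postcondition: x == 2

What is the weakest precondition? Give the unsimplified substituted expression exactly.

post: x == 2
stmt 6: z := y * 5  -- replace 0 occurrence(s) of z with (y * 5)
  => x == 2
stmt 5: y := x + x  -- replace 0 occurrence(s) of y with (x + x)
  => x == 2
stmt 4: y := y - z  -- replace 0 occurrence(s) of y with (y - z)
  => x == 2
stmt 3: x := z * 7  -- replace 1 occurrence(s) of x with (z * 7)
  => ( z * 7 ) == 2
stmt 2: z := 1 * 9  -- replace 1 occurrence(s) of z with (1 * 9)
  => ( ( 1 * 9 ) * 7 ) == 2
stmt 1: y := z + z  -- replace 0 occurrence(s) of y with (z + z)
  => ( ( 1 * 9 ) * 7 ) == 2

Answer: ( ( 1 * 9 ) * 7 ) == 2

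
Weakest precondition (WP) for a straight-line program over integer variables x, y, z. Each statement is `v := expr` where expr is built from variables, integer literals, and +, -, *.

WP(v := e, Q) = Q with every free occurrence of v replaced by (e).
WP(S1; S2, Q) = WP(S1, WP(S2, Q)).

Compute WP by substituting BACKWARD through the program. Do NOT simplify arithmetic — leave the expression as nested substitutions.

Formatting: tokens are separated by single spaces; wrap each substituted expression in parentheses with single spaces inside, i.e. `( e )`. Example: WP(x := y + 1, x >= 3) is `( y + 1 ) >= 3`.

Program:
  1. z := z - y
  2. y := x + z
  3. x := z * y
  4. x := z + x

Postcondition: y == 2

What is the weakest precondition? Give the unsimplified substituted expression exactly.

Answer: ( x + ( z - y ) ) == 2

Derivation:
post: y == 2
stmt 4: x := z + x  -- replace 0 occurrence(s) of x with (z + x)
  => y == 2
stmt 3: x := z * y  -- replace 0 occurrence(s) of x with (z * y)
  => y == 2
stmt 2: y := x + z  -- replace 1 occurrence(s) of y with (x + z)
  => ( x + z ) == 2
stmt 1: z := z - y  -- replace 1 occurrence(s) of z with (z - y)
  => ( x + ( z - y ) ) == 2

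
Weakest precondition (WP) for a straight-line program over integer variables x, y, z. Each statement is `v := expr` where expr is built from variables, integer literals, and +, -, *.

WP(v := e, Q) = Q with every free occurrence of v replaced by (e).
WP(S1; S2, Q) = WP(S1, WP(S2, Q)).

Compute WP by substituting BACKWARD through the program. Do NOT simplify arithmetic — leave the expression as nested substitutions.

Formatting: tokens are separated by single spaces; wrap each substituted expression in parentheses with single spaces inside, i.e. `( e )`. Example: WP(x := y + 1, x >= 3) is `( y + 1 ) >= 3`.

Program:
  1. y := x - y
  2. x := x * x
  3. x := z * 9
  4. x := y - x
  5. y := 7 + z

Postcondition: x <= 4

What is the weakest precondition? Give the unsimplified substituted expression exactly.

Answer: ( ( x - y ) - ( z * 9 ) ) <= 4

Derivation:
post: x <= 4
stmt 5: y := 7 + z  -- replace 0 occurrence(s) of y with (7 + z)
  => x <= 4
stmt 4: x := y - x  -- replace 1 occurrence(s) of x with (y - x)
  => ( y - x ) <= 4
stmt 3: x := z * 9  -- replace 1 occurrence(s) of x with (z * 9)
  => ( y - ( z * 9 ) ) <= 4
stmt 2: x := x * x  -- replace 0 occurrence(s) of x with (x * x)
  => ( y - ( z * 9 ) ) <= 4
stmt 1: y := x - y  -- replace 1 occurrence(s) of y with (x - y)
  => ( ( x - y ) - ( z * 9 ) ) <= 4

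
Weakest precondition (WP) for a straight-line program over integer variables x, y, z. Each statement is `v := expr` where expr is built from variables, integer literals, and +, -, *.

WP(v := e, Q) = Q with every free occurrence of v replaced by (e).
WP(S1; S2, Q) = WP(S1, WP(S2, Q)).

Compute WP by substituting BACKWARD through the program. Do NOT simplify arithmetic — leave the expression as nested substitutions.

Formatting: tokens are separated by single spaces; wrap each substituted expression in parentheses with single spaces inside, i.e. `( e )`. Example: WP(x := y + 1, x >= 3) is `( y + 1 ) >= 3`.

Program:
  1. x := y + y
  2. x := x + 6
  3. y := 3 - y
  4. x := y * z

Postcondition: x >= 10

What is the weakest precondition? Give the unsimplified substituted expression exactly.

post: x >= 10
stmt 4: x := y * z  -- replace 1 occurrence(s) of x with (y * z)
  => ( y * z ) >= 10
stmt 3: y := 3 - y  -- replace 1 occurrence(s) of y with (3 - y)
  => ( ( 3 - y ) * z ) >= 10
stmt 2: x := x + 6  -- replace 0 occurrence(s) of x with (x + 6)
  => ( ( 3 - y ) * z ) >= 10
stmt 1: x := y + y  -- replace 0 occurrence(s) of x with (y + y)
  => ( ( 3 - y ) * z ) >= 10

Answer: ( ( 3 - y ) * z ) >= 10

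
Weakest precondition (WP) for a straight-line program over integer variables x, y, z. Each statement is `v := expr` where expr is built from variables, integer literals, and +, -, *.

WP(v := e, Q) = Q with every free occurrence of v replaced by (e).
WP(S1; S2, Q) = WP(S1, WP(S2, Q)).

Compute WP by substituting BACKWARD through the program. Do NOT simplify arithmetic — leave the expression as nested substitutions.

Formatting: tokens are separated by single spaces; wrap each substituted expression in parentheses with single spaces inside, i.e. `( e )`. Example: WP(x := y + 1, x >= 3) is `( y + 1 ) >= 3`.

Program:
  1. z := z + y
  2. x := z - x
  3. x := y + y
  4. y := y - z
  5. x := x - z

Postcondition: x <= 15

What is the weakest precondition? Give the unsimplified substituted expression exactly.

post: x <= 15
stmt 5: x := x - z  -- replace 1 occurrence(s) of x with (x - z)
  => ( x - z ) <= 15
stmt 4: y := y - z  -- replace 0 occurrence(s) of y with (y - z)
  => ( x - z ) <= 15
stmt 3: x := y + y  -- replace 1 occurrence(s) of x with (y + y)
  => ( ( y + y ) - z ) <= 15
stmt 2: x := z - x  -- replace 0 occurrence(s) of x with (z - x)
  => ( ( y + y ) - z ) <= 15
stmt 1: z := z + y  -- replace 1 occurrence(s) of z with (z + y)
  => ( ( y + y ) - ( z + y ) ) <= 15

Answer: ( ( y + y ) - ( z + y ) ) <= 15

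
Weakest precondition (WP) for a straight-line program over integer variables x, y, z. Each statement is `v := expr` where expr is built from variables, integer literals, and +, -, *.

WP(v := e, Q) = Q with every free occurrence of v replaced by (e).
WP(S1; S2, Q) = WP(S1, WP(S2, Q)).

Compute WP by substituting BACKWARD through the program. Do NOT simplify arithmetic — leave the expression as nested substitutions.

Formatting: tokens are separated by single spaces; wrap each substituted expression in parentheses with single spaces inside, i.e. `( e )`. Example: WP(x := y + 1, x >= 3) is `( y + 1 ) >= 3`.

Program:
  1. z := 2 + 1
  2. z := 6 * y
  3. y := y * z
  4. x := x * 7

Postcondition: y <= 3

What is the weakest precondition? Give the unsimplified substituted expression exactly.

post: y <= 3
stmt 4: x := x * 7  -- replace 0 occurrence(s) of x with (x * 7)
  => y <= 3
stmt 3: y := y * z  -- replace 1 occurrence(s) of y with (y * z)
  => ( y * z ) <= 3
stmt 2: z := 6 * y  -- replace 1 occurrence(s) of z with (6 * y)
  => ( y * ( 6 * y ) ) <= 3
stmt 1: z := 2 + 1  -- replace 0 occurrence(s) of z with (2 + 1)
  => ( y * ( 6 * y ) ) <= 3

Answer: ( y * ( 6 * y ) ) <= 3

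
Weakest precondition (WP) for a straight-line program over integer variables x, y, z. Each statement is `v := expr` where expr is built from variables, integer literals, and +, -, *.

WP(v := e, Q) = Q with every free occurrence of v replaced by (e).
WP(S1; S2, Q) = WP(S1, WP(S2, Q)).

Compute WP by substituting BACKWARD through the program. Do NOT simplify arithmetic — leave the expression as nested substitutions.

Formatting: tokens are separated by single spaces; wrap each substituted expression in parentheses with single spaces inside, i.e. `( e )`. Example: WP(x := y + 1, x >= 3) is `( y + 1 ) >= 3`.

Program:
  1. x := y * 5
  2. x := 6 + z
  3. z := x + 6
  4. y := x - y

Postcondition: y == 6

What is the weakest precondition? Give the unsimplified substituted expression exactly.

Answer: ( ( 6 + z ) - y ) == 6

Derivation:
post: y == 6
stmt 4: y := x - y  -- replace 1 occurrence(s) of y with (x - y)
  => ( x - y ) == 6
stmt 3: z := x + 6  -- replace 0 occurrence(s) of z with (x + 6)
  => ( x - y ) == 6
stmt 2: x := 6 + z  -- replace 1 occurrence(s) of x with (6 + z)
  => ( ( 6 + z ) - y ) == 6
stmt 1: x := y * 5  -- replace 0 occurrence(s) of x with (y * 5)
  => ( ( 6 + z ) - y ) == 6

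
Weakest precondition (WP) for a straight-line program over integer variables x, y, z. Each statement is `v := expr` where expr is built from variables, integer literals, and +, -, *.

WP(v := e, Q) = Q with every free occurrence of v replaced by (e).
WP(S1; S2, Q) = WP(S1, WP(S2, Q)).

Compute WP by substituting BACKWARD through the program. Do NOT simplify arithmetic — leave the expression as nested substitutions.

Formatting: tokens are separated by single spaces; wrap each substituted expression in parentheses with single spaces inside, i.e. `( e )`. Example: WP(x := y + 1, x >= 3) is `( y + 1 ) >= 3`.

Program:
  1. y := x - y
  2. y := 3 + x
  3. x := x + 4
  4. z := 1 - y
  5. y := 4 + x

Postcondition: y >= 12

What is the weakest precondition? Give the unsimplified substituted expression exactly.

Answer: ( 4 + ( x + 4 ) ) >= 12

Derivation:
post: y >= 12
stmt 5: y := 4 + x  -- replace 1 occurrence(s) of y with (4 + x)
  => ( 4 + x ) >= 12
stmt 4: z := 1 - y  -- replace 0 occurrence(s) of z with (1 - y)
  => ( 4 + x ) >= 12
stmt 3: x := x + 4  -- replace 1 occurrence(s) of x with (x + 4)
  => ( 4 + ( x + 4 ) ) >= 12
stmt 2: y := 3 + x  -- replace 0 occurrence(s) of y with (3 + x)
  => ( 4 + ( x + 4 ) ) >= 12
stmt 1: y := x - y  -- replace 0 occurrence(s) of y with (x - y)
  => ( 4 + ( x + 4 ) ) >= 12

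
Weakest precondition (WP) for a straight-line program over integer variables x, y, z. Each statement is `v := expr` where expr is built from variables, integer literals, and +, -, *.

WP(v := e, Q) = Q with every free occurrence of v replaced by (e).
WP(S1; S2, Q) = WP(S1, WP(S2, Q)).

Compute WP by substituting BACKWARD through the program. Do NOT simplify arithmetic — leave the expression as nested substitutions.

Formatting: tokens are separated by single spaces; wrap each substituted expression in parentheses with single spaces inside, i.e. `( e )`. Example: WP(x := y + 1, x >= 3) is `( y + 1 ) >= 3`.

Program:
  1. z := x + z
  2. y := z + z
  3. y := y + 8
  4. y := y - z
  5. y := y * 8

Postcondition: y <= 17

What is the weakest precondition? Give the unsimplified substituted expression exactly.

Answer: ( ( ( ( ( x + z ) + ( x + z ) ) + 8 ) - ( x + z ) ) * 8 ) <= 17

Derivation:
post: y <= 17
stmt 5: y := y * 8  -- replace 1 occurrence(s) of y with (y * 8)
  => ( y * 8 ) <= 17
stmt 4: y := y - z  -- replace 1 occurrence(s) of y with (y - z)
  => ( ( y - z ) * 8 ) <= 17
stmt 3: y := y + 8  -- replace 1 occurrence(s) of y with (y + 8)
  => ( ( ( y + 8 ) - z ) * 8 ) <= 17
stmt 2: y := z + z  -- replace 1 occurrence(s) of y with (z + z)
  => ( ( ( ( z + z ) + 8 ) - z ) * 8 ) <= 17
stmt 1: z := x + z  -- replace 3 occurrence(s) of z with (x + z)
  => ( ( ( ( ( x + z ) + ( x + z ) ) + 8 ) - ( x + z ) ) * 8 ) <= 17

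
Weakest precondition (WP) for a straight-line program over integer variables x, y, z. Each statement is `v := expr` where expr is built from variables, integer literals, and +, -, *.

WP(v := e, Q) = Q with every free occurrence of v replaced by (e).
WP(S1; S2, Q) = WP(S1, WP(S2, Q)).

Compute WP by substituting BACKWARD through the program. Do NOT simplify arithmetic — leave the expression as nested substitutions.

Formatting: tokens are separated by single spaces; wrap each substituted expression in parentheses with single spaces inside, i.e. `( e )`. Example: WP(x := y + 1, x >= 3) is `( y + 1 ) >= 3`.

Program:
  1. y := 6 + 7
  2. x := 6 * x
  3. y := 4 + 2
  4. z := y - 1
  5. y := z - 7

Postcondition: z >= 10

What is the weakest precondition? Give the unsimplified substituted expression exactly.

post: z >= 10
stmt 5: y := z - 7  -- replace 0 occurrence(s) of y with (z - 7)
  => z >= 10
stmt 4: z := y - 1  -- replace 1 occurrence(s) of z with (y - 1)
  => ( y - 1 ) >= 10
stmt 3: y := 4 + 2  -- replace 1 occurrence(s) of y with (4 + 2)
  => ( ( 4 + 2 ) - 1 ) >= 10
stmt 2: x := 6 * x  -- replace 0 occurrence(s) of x with (6 * x)
  => ( ( 4 + 2 ) - 1 ) >= 10
stmt 1: y := 6 + 7  -- replace 0 occurrence(s) of y with (6 + 7)
  => ( ( 4 + 2 ) - 1 ) >= 10

Answer: ( ( 4 + 2 ) - 1 ) >= 10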